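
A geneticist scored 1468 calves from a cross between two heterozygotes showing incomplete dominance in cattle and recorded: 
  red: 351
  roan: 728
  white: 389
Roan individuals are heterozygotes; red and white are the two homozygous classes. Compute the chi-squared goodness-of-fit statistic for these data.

With incomplete dominance, a heterozygote × heterozygote cross gives a 1:2:1 phenotypic ratio.
Under the 1:2:1 hypothesis (Σ ratio = 4, N = 1468):
  red: 1468 × 1/4 = 367
  roan: 1468 × 2/4 = 734
  white: 1468 × 1/4 = 367
χ² = Σ (O − E)² / E
  red: (351 − 367)² / 367 = 0.6975
  roan: (728 − 734)² / 734 = 0.0490
  white: (389 − 367)² / 367 = 1.3188
χ² = 0.6975 + 0.0490 + 1.3188 = 2.0653 ≈ 2.065

2.065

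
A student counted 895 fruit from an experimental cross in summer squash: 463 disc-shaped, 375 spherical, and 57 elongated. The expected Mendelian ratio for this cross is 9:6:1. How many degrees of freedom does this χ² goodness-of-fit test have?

2

A goodness-of-fit test with 3 phenotype classes has df = 3 − 1 = 2.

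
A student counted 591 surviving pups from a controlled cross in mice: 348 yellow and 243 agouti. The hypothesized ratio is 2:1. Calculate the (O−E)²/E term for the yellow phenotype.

Under the 2:1 hypothesis (Σ ratio = 3, N = 591):
  yellow: 591 × 2/3 = 394
  agouti: 591 × 1/3 = 197
Contribution of yellow: (348 − 394)² / 394 = 5.3706

5.371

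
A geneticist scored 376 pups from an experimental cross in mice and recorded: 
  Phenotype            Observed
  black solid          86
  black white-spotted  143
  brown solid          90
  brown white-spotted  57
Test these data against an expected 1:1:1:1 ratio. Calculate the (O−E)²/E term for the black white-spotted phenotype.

Under the 1:1:1:1 hypothesis (Σ ratio = 4, N = 376):
  black solid: 376 × 1/4 = 94
  black white-spotted: 376 × 1/4 = 94
  brown solid: 376 × 1/4 = 94
  brown white-spotted: 376 × 1/4 = 94
Contribution of black white-spotted: (143 − 94)² / 94 = 25.5426

25.543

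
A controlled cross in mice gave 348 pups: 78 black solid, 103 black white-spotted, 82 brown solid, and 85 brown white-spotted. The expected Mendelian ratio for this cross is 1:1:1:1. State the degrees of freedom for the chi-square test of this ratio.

A goodness-of-fit test with 4 phenotype classes has df = 4 − 1 = 3.

3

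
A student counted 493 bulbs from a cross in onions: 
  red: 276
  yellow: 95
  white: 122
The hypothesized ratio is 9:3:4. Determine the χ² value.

The 9:3:4 ratio has 16 parts, so with N = 493 the expected counts are:
  red: 493 × 9/16 = 277.3125
  yellow: 493 × 3/16 = 92.4375
  white: 493 × 4/16 = 123.25
χ² = Σ (O − E)² / E
  red: (276 − 277.3125)² / 277.3125 = 0.0062
  yellow: (95 − 92.4375)² / 92.4375 = 0.0710
  white: (122 − 123.25)² / 123.25 = 0.0127
χ² = 0.0062 + 0.0710 + 0.0127 = 0.0899 ≈ 0.090

0.090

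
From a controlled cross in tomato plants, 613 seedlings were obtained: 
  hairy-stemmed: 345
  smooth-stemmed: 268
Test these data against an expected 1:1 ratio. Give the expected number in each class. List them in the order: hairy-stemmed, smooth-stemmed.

306.5, 306.5

Under the 1:1 hypothesis (Σ ratio = 2, N = 613):
  hairy-stemmed: 613 × 1/2 = 306.5
  smooth-stemmed: 613 × 1/2 = 306.5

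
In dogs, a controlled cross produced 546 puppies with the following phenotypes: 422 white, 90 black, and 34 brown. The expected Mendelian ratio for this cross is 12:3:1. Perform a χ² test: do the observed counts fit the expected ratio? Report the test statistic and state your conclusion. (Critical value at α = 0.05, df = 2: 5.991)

1.878; consistent

Under the 12:3:1 hypothesis (Σ ratio = 16, N = 546):
  white: 546 × 12/16 = 409.5
  black: 546 × 3/16 = 102.375
  brown: 546 × 1/16 = 34.125
χ² = Σ (O − E)² / E
  white: (422 − 409.5)² / 409.5 = 0.3816
  black: (90 − 102.375)² / 102.375 = 1.4959
  brown: (34 − 34.125)² / 34.125 = 0.0005
χ² = 0.3816 + 1.4959 + 0.0005 = 1.878
Degrees of freedom = 3 − 1 = 2; critical value at α = 0.05 is 5.991.
Since 1.878 < 5.991, we fail to reject the null hypothesis — the data are consistent with the 12:3:1 ratio.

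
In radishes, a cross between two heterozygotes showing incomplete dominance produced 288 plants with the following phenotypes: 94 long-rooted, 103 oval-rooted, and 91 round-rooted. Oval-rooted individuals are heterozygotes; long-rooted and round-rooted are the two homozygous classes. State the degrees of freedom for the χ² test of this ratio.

2

With incomplete dominance, a heterozygote × heterozygote cross gives a 1:2:1 phenotypic ratio.
A goodness-of-fit test with 3 phenotype classes has df = 3 − 1 = 2.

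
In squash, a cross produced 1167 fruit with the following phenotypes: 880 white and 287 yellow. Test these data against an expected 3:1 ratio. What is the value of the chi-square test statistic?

Under the 3:1 hypothesis (Σ ratio = 4, N = 1167):
  white: 1167 × 3/4 = 875.25
  yellow: 1167 × 1/4 = 291.75
χ² = Σ (O − E)² / E
  white: (880 − 875.25)² / 875.25 = 0.0258
  yellow: (287 − 291.75)² / 291.75 = 0.0773
χ² = 0.0258 + 0.0773 = 0.1031 ≈ 0.103

0.103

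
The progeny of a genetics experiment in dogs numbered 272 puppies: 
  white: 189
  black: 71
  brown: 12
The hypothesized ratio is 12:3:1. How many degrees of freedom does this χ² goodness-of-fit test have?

A goodness-of-fit test with 3 phenotype classes has df = 3 − 1 = 2.

2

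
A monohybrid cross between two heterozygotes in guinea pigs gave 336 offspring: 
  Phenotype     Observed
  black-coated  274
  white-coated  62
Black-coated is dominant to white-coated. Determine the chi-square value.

For a monohybrid cross between heterozygotes with complete dominance, the expected phenotypic ratio is 3:1.
Total ratio parts = 4. Expected numbers out of 336:
  black-coated: 336 × 3/4 = 252
  white-coated: 336 × 1/4 = 84
χ² = Σ (O − E)² / E
  black-coated: (274 − 252)² / 252 = 1.9206
  white-coated: (62 − 84)² / 84 = 5.7619
χ² = 1.9206 + 5.7619 = 7.6825 ≈ 7.683

7.683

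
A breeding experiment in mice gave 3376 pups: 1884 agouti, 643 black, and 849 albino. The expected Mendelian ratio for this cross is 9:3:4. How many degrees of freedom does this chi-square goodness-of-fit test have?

2

A goodness-of-fit test with 3 phenotype classes has df = 3 − 1 = 2.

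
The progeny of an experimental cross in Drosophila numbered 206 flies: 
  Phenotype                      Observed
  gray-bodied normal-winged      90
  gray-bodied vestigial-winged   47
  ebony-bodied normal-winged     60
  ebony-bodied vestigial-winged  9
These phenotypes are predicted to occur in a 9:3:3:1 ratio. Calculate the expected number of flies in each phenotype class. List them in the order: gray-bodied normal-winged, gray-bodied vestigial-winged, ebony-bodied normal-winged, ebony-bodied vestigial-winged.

Total ratio parts = 16. Expected numbers out of 206:
  gray-bodied normal-winged: 206 × 9/16 = 115.875
  gray-bodied vestigial-winged: 206 × 3/16 = 38.625
  ebony-bodied normal-winged: 206 × 3/16 = 38.625
  ebony-bodied vestigial-winged: 206 × 1/16 = 12.875

115.875, 38.625, 38.625, 12.875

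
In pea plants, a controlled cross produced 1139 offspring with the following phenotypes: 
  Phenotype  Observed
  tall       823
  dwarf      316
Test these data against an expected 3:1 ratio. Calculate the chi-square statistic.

Total ratio parts = 4. Expected numbers out of 1139:
  tall: 1139 × 3/4 = 854.25
  dwarf: 1139 × 1/4 = 284.75
χ² = Σ (O − E)² / E
  tall: (823 − 854.25)² / 854.25 = 1.1432
  dwarf: (316 − 284.75)² / 284.75 = 3.4295
χ² = 1.1432 + 3.4295 = 4.5727 ≈ 4.573

4.573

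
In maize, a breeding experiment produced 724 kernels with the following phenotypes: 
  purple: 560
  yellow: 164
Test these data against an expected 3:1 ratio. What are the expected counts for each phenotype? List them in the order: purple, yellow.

Total ratio parts = 4. Expected numbers out of 724:
  purple: 724 × 3/4 = 543
  yellow: 724 × 1/4 = 181

543, 181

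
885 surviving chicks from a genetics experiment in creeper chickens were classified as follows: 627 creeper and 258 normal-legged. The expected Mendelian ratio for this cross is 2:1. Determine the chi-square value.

The 2:1 ratio has 3 parts, so with N = 885 the expected counts are:
  creeper: 885 × 2/3 = 590
  normal-legged: 885 × 1/3 = 295
χ² = Σ (O − E)² / E
  creeper: (627 − 590)² / 590 = 2.3203
  normal-legged: (258 − 295)² / 295 = 4.6407
χ² = 2.3203 + 4.6407 = 6.961

6.961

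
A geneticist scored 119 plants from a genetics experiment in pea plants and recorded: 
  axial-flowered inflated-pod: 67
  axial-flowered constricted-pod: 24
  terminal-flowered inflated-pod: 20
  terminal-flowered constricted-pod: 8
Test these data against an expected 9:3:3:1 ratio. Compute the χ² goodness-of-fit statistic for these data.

The 9:3:3:1 ratio has 16 parts, so with N = 119 the expected counts are:
  axial-flowered inflated-pod: 119 × 9/16 = 66.9375
  axial-flowered constricted-pod: 119 × 3/16 = 22.3125
  terminal-flowered inflated-pod: 119 × 3/16 = 22.3125
  terminal-flowered constricted-pod: 119 × 1/16 = 7.4375
χ² = Σ (O − E)² / E
  axial-flowered inflated-pod: (67 − 66.9375)² / 66.9375 = 0.0001
  axial-flowered constricted-pod: (24 − 22.3125)² / 22.3125 = 0.1276
  terminal-flowered inflated-pod: (20 − 22.3125)² / 22.3125 = 0.2397
  terminal-flowered constricted-pod: (8 − 7.4375)² / 7.4375 = 0.0425
χ² = 0.0001 + 0.1276 + 0.2397 + 0.0425 = 0.4099 ≈ 0.410

0.410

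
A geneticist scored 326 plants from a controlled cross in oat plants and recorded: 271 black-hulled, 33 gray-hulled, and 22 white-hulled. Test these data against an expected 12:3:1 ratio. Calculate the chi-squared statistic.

15.943

Total ratio parts = 16. Expected numbers out of 326:
  black-hulled: 326 × 12/16 = 244.5
  gray-hulled: 326 × 3/16 = 61.125
  white-hulled: 326 × 1/16 = 20.375
χ² = Σ (O − E)² / E
  black-hulled: (271 − 244.5)² / 244.5 = 2.8722
  gray-hulled: (33 − 61.125)² / 61.125 = 12.9410
  white-hulled: (22 − 20.375)² / 20.375 = 0.1296
χ² = 2.8722 + 12.9410 + 0.1296 = 15.9428 ≈ 15.943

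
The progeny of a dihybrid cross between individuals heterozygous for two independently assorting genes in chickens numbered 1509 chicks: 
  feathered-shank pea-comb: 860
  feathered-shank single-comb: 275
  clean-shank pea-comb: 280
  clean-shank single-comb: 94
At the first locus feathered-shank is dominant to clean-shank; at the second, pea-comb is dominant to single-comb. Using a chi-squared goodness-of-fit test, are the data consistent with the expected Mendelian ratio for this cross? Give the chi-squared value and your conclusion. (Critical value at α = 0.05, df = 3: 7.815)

0.402; consistent

A dihybrid F₂ with independent assortment and complete dominance at both loci gives a 9:3:3:1 phenotypic ratio.
Expected counts for N = 1509 under a 9:3:3:1 ratio (total parts = 16):
  feathered-shank pea-comb: 1509 × 9/16 = 848.8125
  feathered-shank single-comb: 1509 × 3/16 = 282.9375
  clean-shank pea-comb: 1509 × 3/16 = 282.9375
  clean-shank single-comb: 1509 × 1/16 = 94.3125
χ² = Σ (O − E)² / E
  feathered-shank pea-comb: (860 − 848.8125)² / 848.8125 = 0.1475
  feathered-shank single-comb: (275 − 282.9375)² / 282.9375 = 0.2227
  clean-shank pea-comb: (280 − 282.9375)² / 282.9375 = 0.0305
  clean-shank single-comb: (94 − 94.3125)² / 94.3125 = 0.0010
χ² = 0.1475 + 0.2227 + 0.0305 + 0.0010 = 0.4017 ≈ 0.402
Degrees of freedom = 4 − 1 = 3; critical value at α = 0.05 is 7.815.
Since 0.402 < 7.815, we fail to reject the null hypothesis — the data are consistent with the 9:3:3:1 ratio.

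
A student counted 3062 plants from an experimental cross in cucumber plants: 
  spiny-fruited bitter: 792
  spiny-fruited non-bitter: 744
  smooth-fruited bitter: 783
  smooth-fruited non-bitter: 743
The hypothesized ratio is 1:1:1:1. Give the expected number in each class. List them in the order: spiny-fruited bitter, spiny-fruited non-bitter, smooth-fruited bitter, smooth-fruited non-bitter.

765.5, 765.5, 765.5, 765.5

Total ratio parts = 4. Expected numbers out of 3062:
  spiny-fruited bitter: 3062 × 1/4 = 765.5
  spiny-fruited non-bitter: 3062 × 1/4 = 765.5
  smooth-fruited bitter: 3062 × 1/4 = 765.5
  smooth-fruited non-bitter: 3062 × 1/4 = 765.5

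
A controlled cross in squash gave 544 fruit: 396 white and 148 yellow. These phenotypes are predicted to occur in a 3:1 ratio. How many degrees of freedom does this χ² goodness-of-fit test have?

1

A goodness-of-fit test with 2 phenotype classes has df = 2 − 1 = 1.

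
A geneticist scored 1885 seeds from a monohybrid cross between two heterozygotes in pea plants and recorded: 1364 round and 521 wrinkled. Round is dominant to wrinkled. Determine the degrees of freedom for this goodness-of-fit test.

1

For a monohybrid cross between heterozygotes with complete dominance, the expected phenotypic ratio is 3:1.
A goodness-of-fit test with 2 phenotype classes has df = 2 − 1 = 1.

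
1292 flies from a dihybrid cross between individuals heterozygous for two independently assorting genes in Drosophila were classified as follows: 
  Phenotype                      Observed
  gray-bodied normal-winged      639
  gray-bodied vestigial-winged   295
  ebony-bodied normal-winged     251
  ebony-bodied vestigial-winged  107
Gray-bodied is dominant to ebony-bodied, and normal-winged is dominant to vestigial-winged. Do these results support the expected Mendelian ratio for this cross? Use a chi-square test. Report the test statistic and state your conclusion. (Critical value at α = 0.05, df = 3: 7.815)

A dihybrid F₂ with independent assortment and complete dominance at both loci gives a 9:3:3:1 phenotypic ratio.
The 9:3:3:1 ratio has 16 parts, so with N = 1292 the expected counts are:
  gray-bodied normal-winged: 1292 × 9/16 = 726.75
  gray-bodied vestigial-winged: 1292 × 3/16 = 242.25
  ebony-bodied normal-winged: 1292 × 3/16 = 242.25
  ebony-bodied vestigial-winged: 1292 × 1/16 = 80.75
χ² = Σ (O − E)² / E
  gray-bodied normal-winged: (639 − 726.75)² / 726.75 = 10.5952
  gray-bodied vestigial-winged: (295 − 242.25)² / 242.25 = 11.4863
  ebony-bodied normal-winged: (251 − 242.25)² / 242.25 = 0.3160
  ebony-bodied vestigial-winged: (107 − 80.75)² / 80.75 = 8.5333
χ² = 10.5952 + 11.4863 + 0.3160 + 8.5333 = 30.9308 ≈ 30.931
Degrees of freedom = 4 − 1 = 3; critical value at α = 0.05 is 7.815.
Since 30.931 > 7.815, we reject the null hypothesis — the data do not fit the 9:3:3:1 ratio.

30.931; not consistent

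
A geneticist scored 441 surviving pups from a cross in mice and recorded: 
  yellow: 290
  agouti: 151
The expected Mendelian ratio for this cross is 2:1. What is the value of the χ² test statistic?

0.163

Expected counts for N = 441 under a 2:1 ratio (total parts = 3):
  yellow: 441 × 2/3 = 294
  agouti: 441 × 1/3 = 147
χ² = Σ (O − E)² / E
  yellow: (290 − 294)² / 294 = 0.0544
  agouti: (151 − 147)² / 147 = 0.1088
χ² = 0.0544 + 0.1088 = 0.1632 ≈ 0.163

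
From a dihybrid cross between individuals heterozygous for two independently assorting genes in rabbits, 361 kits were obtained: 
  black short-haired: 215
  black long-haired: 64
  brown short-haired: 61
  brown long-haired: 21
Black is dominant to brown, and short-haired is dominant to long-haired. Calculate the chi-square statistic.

A dihybrid F₂ with independent assortment and complete dominance at both loci gives a 9:3:3:1 phenotypic ratio.
The 9:3:3:1 ratio has 16 parts, so with N = 361 the expected counts are:
  black short-haired: 361 × 9/16 = 203.0625
  black long-haired: 361 × 3/16 = 67.6875
  brown short-haired: 361 × 3/16 = 67.6875
  brown long-haired: 361 × 1/16 = 22.5625
χ² = Σ (O − E)² / E
  black short-haired: (215 − 203.0625)² / 203.0625 = 0.7018
  black long-haired: (64 − 67.6875)² / 67.6875 = 0.2009
  brown short-haired: (61 − 67.6875)² / 67.6875 = 0.6607
  brown long-haired: (21 − 22.5625)² / 22.5625 = 0.1082
χ² = 0.7018 + 0.2009 + 0.6607 + 0.1082 = 1.6716 ≈ 1.672

1.672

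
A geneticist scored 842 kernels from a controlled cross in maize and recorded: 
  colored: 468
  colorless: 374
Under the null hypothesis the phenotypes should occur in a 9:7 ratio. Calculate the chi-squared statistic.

The 9:7 ratio has 16 parts, so with N = 842 the expected counts are:
  colored: 842 × 9/16 = 473.625
  colorless: 842 × 7/16 = 368.375
χ² = Σ (O − E)² / E
  colored: (468 − 473.625)² / 473.625 = 0.0668
  colorless: (374 − 368.375)² / 368.375 = 0.0859
χ² = 0.0668 + 0.0859 = 0.1527 ≈ 0.153

0.153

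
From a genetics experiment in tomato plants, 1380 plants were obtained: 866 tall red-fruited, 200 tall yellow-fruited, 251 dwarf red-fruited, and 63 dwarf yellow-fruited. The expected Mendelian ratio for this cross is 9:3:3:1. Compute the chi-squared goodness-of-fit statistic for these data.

The 9:3:3:1 ratio has 16 parts, so with N = 1380 the expected counts are:
  tall red-fruited: 1380 × 9/16 = 776.25
  tall yellow-fruited: 1380 × 3/16 = 258.75
  dwarf red-fruited: 1380 × 3/16 = 258.75
  dwarf yellow-fruited: 1380 × 1/16 = 86.25
χ² = Σ (O − E)² / E
  tall red-fruited: (866 − 776.25)² / 776.25 = 10.3769
  tall yellow-fruited: (200 − 258.75)² / 258.75 = 13.3394
  dwarf red-fruited: (251 − 258.75)² / 258.75 = 0.2321
  dwarf yellow-fruited: (63 − 86.25)² / 86.25 = 6.2674
χ² = 10.3769 + 13.3394 + 0.2321 + 6.2674 = 30.2158 ≈ 30.216

30.216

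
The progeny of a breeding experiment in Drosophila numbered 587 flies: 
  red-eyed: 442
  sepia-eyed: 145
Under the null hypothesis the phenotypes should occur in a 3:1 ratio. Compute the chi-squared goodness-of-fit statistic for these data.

0.028

The 3:1 ratio has 4 parts, so with N = 587 the expected counts are:
  red-eyed: 587 × 3/4 = 440.25
  sepia-eyed: 587 × 1/4 = 146.75
χ² = Σ (O − E)² / E
  red-eyed: (442 − 440.25)² / 440.25 = 0.0070
  sepia-eyed: (145 − 146.75)² / 146.75 = 0.0209
χ² = 0.0070 + 0.0209 = 0.0279 ≈ 0.028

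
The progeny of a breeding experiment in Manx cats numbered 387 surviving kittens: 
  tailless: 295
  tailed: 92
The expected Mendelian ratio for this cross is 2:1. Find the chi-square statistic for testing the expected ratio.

Total ratio parts = 3. Expected numbers out of 387:
  tailless: 387 × 2/3 = 258
  tailed: 387 × 1/3 = 129
χ² = Σ (O − E)² / E
  tailless: (295 − 258)² / 258 = 5.3062
  tailed: (92 − 129)² / 129 = 10.6124
χ² = 5.3062 + 10.6124 = 15.9186 ≈ 15.919

15.919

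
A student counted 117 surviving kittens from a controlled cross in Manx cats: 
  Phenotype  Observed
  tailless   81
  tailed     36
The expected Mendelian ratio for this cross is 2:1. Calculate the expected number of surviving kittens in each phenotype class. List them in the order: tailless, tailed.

78, 39

Under the 2:1 hypothesis (Σ ratio = 3, N = 117):
  tailless: 117 × 2/3 = 78
  tailed: 117 × 1/3 = 39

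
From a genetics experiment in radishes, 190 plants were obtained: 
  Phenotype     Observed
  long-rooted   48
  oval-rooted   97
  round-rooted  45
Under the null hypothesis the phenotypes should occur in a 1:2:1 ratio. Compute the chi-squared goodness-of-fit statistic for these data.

0.179

Total ratio parts = 4. Expected numbers out of 190:
  long-rooted: 190 × 1/4 = 47.5
  oval-rooted: 190 × 2/4 = 95
  round-rooted: 190 × 1/4 = 47.5
χ² = Σ (O − E)² / E
  long-rooted: (48 − 47.5)² / 47.5 = 0.0053
  oval-rooted: (97 − 95)² / 95 = 0.0421
  round-rooted: (45 − 47.5)² / 47.5 = 0.1316
χ² = 0.0053 + 0.0421 + 0.1316 = 0.179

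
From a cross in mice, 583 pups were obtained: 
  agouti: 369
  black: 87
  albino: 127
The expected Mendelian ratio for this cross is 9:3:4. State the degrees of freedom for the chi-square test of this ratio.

A goodness-of-fit test with 3 phenotype classes has df = 3 − 1 = 2.

2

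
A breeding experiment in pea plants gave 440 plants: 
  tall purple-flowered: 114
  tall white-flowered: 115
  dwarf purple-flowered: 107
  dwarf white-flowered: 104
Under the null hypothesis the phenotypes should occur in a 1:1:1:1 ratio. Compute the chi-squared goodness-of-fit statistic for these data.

0.782

Total ratio parts = 4. Expected numbers out of 440:
  tall purple-flowered: 440 × 1/4 = 110
  tall white-flowered: 440 × 1/4 = 110
  dwarf purple-flowered: 440 × 1/4 = 110
  dwarf white-flowered: 440 × 1/4 = 110
χ² = Σ (O − E)² / E
  tall purple-flowered: (114 − 110)² / 110 = 0.1455
  tall white-flowered: (115 − 110)² / 110 = 0.2273
  dwarf purple-flowered: (107 − 110)² / 110 = 0.0818
  dwarf white-flowered: (104 − 110)² / 110 = 0.3273
χ² = 0.1455 + 0.2273 + 0.0818 + 0.3273 = 0.7819 ≈ 0.782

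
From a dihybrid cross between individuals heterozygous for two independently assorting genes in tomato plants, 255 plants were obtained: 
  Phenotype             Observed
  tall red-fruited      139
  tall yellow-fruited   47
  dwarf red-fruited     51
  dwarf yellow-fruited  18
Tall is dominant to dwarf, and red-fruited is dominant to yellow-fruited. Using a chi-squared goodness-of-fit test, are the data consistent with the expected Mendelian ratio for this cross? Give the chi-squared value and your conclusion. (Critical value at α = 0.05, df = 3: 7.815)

0.631; consistent

A dihybrid F₂ with independent assortment and complete dominance at both loci gives a 9:3:3:1 phenotypic ratio.
Under the 9:3:3:1 hypothesis (Σ ratio = 16, N = 255):
  tall red-fruited: 255 × 9/16 = 143.4375
  tall yellow-fruited: 255 × 3/16 = 47.8125
  dwarf red-fruited: 255 × 3/16 = 47.8125
  dwarf yellow-fruited: 255 × 1/16 = 15.9375
χ² = Σ (O − E)² / E
  tall red-fruited: (139 − 143.4375)² / 143.4375 = 0.1373
  tall yellow-fruited: (47 − 47.8125)² / 47.8125 = 0.0138
  dwarf red-fruited: (51 − 47.8125)² / 47.8125 = 0.2125
  dwarf yellow-fruited: (18 − 15.9375)² / 15.9375 = 0.2669
χ² = 0.1373 + 0.0138 + 0.2125 + 0.2669 = 0.6305 ≈ 0.631
Degrees of freedom = 4 − 1 = 3; critical value at α = 0.05 is 7.815.
Since 0.631 < 7.815, we fail to reject the null hypothesis — the data are consistent with the 9:3:3:1 ratio.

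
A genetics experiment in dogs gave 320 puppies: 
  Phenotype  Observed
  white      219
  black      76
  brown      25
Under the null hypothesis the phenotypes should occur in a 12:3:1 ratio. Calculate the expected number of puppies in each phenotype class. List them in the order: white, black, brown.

Total ratio parts = 16. Expected numbers out of 320:
  white: 320 × 12/16 = 240
  black: 320 × 3/16 = 60
  brown: 320 × 1/16 = 20

240, 60, 20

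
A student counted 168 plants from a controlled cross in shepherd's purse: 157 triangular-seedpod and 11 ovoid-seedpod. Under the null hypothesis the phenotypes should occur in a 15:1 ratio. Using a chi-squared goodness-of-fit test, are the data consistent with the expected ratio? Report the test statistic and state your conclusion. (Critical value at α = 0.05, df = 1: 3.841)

Total ratio parts = 16. Expected numbers out of 168:
  triangular-seedpod: 168 × 15/16 = 157.5
  ovoid-seedpod: 168 × 1/16 = 10.5
χ² = Σ (O − E)² / E
  triangular-seedpod: (157 − 157.5)² / 157.5 = 0.0016
  ovoid-seedpod: (11 − 10.5)² / 10.5 = 0.0238
χ² = 0.0016 + 0.0238 = 0.0254 ≈ 0.025
Degrees of freedom = 2 − 1 = 1; critical value at α = 0.05 is 3.841.
Since 0.025 < 3.841, we fail to reject the null hypothesis — the data are consistent with the 15:1 ratio.

0.025; consistent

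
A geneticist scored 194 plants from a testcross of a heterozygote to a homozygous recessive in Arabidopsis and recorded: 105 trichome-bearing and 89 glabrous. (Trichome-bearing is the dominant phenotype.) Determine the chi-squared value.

A testcross of a heterozygote (Aa × aa) gives a 1:1 phenotypic ratio.
Expected counts for N = 194 under a 1:1 ratio (total parts = 2):
  trichome-bearing: 194 × 1/2 = 97
  glabrous: 194 × 1/2 = 97
χ² = Σ (O − E)² / E
  trichome-bearing: (105 − 97)² / 97 = 0.6598
  glabrous: (89 − 97)² / 97 = 0.6598
χ² = 0.6598 + 0.6598 = 1.3196 ≈ 1.320

1.320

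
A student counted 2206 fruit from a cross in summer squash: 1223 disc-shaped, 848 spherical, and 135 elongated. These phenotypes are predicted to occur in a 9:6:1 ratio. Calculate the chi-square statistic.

Expected counts for N = 2206 under a 9:6:1 ratio (total parts = 16):
  disc-shaped: 2206 × 9/16 = 1240.875
  spherical: 2206 × 6/16 = 827.25
  elongated: 2206 × 1/16 = 137.875
χ² = Σ (O − E)² / E
  disc-shaped: (1223 − 1240.875)² / 1240.875 = 0.2575
  spherical: (848 − 827.25)² / 827.25 = 0.5205
  elongated: (135 − 137.875)² / 137.875 = 0.0600
χ² = 0.2575 + 0.5205 + 0.0600 = 0.838

0.838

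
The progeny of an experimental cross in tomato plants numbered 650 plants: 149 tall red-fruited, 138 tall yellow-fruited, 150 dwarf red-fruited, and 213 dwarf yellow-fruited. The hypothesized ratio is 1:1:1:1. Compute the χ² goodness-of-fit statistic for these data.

21.471

The 1:1:1:1 ratio has 4 parts, so with N = 650 the expected counts are:
  tall red-fruited: 650 × 1/4 = 162.5
  tall yellow-fruited: 650 × 1/4 = 162.5
  dwarf red-fruited: 650 × 1/4 = 162.5
  dwarf yellow-fruited: 650 × 1/4 = 162.5
χ² = Σ (O − E)² / E
  tall red-fruited: (149 − 162.5)² / 162.5 = 1.1215
  tall yellow-fruited: (138 − 162.5)² / 162.5 = 3.6938
  dwarf red-fruited: (150 − 162.5)² / 162.5 = 0.9615
  dwarf yellow-fruited: (213 − 162.5)² / 162.5 = 15.6938
χ² = 1.1215 + 3.6938 + 0.9615 + 15.6938 = 21.4706 ≈ 21.471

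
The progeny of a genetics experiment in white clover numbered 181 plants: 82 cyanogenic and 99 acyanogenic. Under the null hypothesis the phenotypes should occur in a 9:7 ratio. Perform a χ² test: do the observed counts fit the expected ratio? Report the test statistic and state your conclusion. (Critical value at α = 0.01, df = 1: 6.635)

Expected counts for N = 181 under a 9:7 ratio (total parts = 16):
  cyanogenic: 181 × 9/16 = 101.8125
  acyanogenic: 181 × 7/16 = 79.1875
χ² = Σ (O − E)² / E
  cyanogenic: (82 − 101.8125)² / 101.8125 = 3.8555
  acyanogenic: (99 − 79.1875)² / 79.1875 = 4.9570
χ² = 3.8555 + 4.9570 = 8.8125 ≈ 8.813
Degrees of freedom = 2 − 1 = 1; critical value at α = 0.01 is 6.635.
Since 8.813 > 6.635, we reject the null hypothesis — the data do not fit the 9:7 ratio.

8.813; not consistent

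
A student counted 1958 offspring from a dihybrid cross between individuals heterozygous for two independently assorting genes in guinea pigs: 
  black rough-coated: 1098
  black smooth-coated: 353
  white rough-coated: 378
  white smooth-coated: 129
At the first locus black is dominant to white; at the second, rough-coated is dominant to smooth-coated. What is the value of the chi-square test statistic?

1.235

A dihybrid F₂ with independent assortment and complete dominance at both loci gives a 9:3:3:1 phenotypic ratio.
Total ratio parts = 16. Expected numbers out of 1958:
  black rough-coated: 1958 × 9/16 = 1101.375
  black smooth-coated: 1958 × 3/16 = 367.125
  white rough-coated: 1958 × 3/16 = 367.125
  white smooth-coated: 1958 × 1/16 = 122.375
χ² = Σ (O − E)² / E
  black rough-coated: (1098 − 1101.375)² / 1101.375 = 0.0103
  black smooth-coated: (353 − 367.125)² / 367.125 = 0.5435
  white rough-coated: (378 − 367.125)² / 367.125 = 0.3221
  white smooth-coated: (129 − 122.375)² / 122.375 = 0.3587
χ² = 0.0103 + 0.5435 + 0.3221 + 0.3587 = 1.2346 ≈ 1.235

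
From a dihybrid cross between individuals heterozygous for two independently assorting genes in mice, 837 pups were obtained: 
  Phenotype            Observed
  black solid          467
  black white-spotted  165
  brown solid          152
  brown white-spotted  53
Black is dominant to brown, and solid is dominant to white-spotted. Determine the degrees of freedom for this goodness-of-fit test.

3

A dihybrid F₂ with independent assortment and complete dominance at both loci gives a 9:3:3:1 phenotypic ratio.
A goodness-of-fit test with 4 phenotype classes has df = 4 − 1 = 3.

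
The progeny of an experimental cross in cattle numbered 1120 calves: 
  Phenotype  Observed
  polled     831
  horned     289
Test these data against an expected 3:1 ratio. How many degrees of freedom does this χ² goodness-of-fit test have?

1

A goodness-of-fit test with 2 phenotype classes has df = 2 − 1 = 1.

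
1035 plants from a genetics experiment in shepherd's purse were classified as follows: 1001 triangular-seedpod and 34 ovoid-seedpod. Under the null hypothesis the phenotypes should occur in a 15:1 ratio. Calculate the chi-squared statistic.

15.529

Expected counts for N = 1035 under a 15:1 ratio (total parts = 16):
  triangular-seedpod: 1035 × 15/16 = 970.3125
  ovoid-seedpod: 1035 × 1/16 = 64.6875
χ² = Σ (O − E)² / E
  triangular-seedpod: (1001 − 970.3125)² / 970.3125 = 0.9705
  ovoid-seedpod: (34 − 64.6875)² / 64.6875 = 14.5580
χ² = 0.9705 + 14.5580 = 15.5285 ≈ 15.529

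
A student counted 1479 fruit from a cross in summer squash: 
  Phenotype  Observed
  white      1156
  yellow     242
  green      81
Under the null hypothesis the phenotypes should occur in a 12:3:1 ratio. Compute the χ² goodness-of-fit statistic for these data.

7.882

The 12:3:1 ratio has 16 parts, so with N = 1479 the expected counts are:
  white: 1479 × 12/16 = 1109.25
  yellow: 1479 × 3/16 = 277.3125
  green: 1479 × 1/16 = 92.4375
χ² = Σ (O − E)² / E
  white: (1156 − 1109.25)² / 1109.25 = 1.9703
  yellow: (242 − 277.3125)² / 277.3125 = 4.4966
  green: (81 − 92.4375)² / 92.4375 = 1.4152
χ² = 1.9703 + 4.4966 + 1.4152 = 7.8821 ≈ 7.882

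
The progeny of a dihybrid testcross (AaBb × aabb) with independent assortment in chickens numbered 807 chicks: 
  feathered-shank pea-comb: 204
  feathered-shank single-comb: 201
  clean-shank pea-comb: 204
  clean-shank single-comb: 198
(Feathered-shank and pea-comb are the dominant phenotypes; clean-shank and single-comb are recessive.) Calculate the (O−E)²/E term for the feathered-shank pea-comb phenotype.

0.025

A dihybrid testcross with independent assortment gives a 1:1:1:1 ratio.
Under the 1:1:1:1 hypothesis (Σ ratio = 4, N = 807):
  feathered-shank pea-comb: 807 × 1/4 = 201.75
  feathered-shank single-comb: 807 × 1/4 = 201.75
  clean-shank pea-comb: 807 × 1/4 = 201.75
  clean-shank single-comb: 807 × 1/4 = 201.75
Contribution of feathered-shank pea-comb: (204 − 201.75)² / 201.75 = 0.0251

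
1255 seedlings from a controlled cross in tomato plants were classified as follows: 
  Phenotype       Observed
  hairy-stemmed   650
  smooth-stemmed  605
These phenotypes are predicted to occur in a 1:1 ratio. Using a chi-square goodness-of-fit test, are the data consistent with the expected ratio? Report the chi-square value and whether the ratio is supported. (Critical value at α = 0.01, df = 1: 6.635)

Under the 1:1 hypothesis (Σ ratio = 2, N = 1255):
  hairy-stemmed: 1255 × 1/2 = 627.5
  smooth-stemmed: 1255 × 1/2 = 627.5
χ² = Σ (O − E)² / E
  hairy-stemmed: (650 − 627.5)² / 627.5 = 0.8068
  smooth-stemmed: (605 − 627.5)² / 627.5 = 0.8068
χ² = 0.8068 + 0.8068 = 1.6136 ≈ 1.614
Degrees of freedom = 2 − 1 = 1; critical value at α = 0.01 is 6.635.
Since 1.614 < 6.635, we fail to reject the null hypothesis — the data are consistent with the 1:1 ratio.

1.614; consistent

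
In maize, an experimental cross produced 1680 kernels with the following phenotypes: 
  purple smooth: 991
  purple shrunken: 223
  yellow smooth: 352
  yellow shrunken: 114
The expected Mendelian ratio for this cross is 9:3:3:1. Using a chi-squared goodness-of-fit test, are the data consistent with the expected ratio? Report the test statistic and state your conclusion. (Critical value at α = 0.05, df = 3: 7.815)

34.226; not consistent

Under the 9:3:3:1 hypothesis (Σ ratio = 16, N = 1680):
  purple smooth: 1680 × 9/16 = 945
  purple shrunken: 1680 × 3/16 = 315
  yellow smooth: 1680 × 3/16 = 315
  yellow shrunken: 1680 × 1/16 = 105
χ² = Σ (O − E)² / E
  purple smooth: (991 − 945)² / 945 = 2.2392
  purple shrunken: (223 − 315)² / 315 = 26.8698
  yellow smooth: (352 − 315)² / 315 = 4.3460
  yellow shrunken: (114 − 105)² / 105 = 0.7714
χ² = 2.2392 + 26.8698 + 4.3460 + 0.7714 = 34.2264 ≈ 34.226
Degrees of freedom = 4 − 1 = 3; critical value at α = 0.05 is 7.815.
Since 34.226 > 7.815, we reject the null hypothesis — the data do not fit the 9:3:3:1 ratio.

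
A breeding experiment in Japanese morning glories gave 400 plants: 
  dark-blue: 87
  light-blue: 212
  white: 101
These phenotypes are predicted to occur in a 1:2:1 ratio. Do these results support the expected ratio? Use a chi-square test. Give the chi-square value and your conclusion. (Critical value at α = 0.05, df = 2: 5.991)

2.420; consistent

Under the 1:2:1 hypothesis (Σ ratio = 4, N = 400):
  dark-blue: 400 × 1/4 = 100
  light-blue: 400 × 2/4 = 200
  white: 400 × 1/4 = 100
χ² = Σ (O − E)² / E
  dark-blue: (87 − 100)² / 100 = 1.6900
  light-blue: (212 − 200)² / 200 = 0.7200
  white: (101 − 100)² / 100 = 0.0100
χ² = 1.6900 + 0.7200 + 0.0100 = 2.420
Degrees of freedom = 3 − 1 = 2; critical value at α = 0.05 is 5.991.
Since 2.420 < 5.991, we fail to reject the null hypothesis — the data are consistent with the 1:2:1 ratio.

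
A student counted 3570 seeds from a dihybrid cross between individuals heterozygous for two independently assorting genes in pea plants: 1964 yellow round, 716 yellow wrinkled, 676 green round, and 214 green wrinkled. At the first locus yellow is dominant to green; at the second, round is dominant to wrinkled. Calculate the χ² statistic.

4.656

A dihybrid F₂ with independent assortment and complete dominance at both loci gives a 9:3:3:1 phenotypic ratio.
Under the 9:3:3:1 hypothesis (Σ ratio = 16, N = 3570):
  yellow round: 3570 × 9/16 = 2008.125
  yellow wrinkled: 3570 × 3/16 = 669.375
  green round: 3570 × 3/16 = 669.375
  green wrinkled: 3570 × 1/16 = 223.125
χ² = Σ (O − E)² / E
  yellow round: (1964 − 2008.125)² / 2008.125 = 0.9696
  yellow wrinkled: (716 − 669.375)² / 669.375 = 3.2476
  green round: (676 − 669.375)² / 669.375 = 0.0656
  green wrinkled: (214 − 223.125)² / 223.125 = 0.3732
χ² = 0.9696 + 3.2476 + 0.0656 + 0.3732 = 4.656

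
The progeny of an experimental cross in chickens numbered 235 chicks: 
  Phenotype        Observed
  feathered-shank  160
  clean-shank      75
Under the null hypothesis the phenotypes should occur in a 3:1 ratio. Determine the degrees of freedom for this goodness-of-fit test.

A goodness-of-fit test with 2 phenotype classes has df = 2 − 1 = 1.

1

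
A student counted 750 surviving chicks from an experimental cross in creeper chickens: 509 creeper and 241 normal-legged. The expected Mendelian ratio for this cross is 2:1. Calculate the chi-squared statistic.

Total ratio parts = 3. Expected numbers out of 750:
  creeper: 750 × 2/3 = 500
  normal-legged: 750 × 1/3 = 250
χ² = Σ (O − E)² / E
  creeper: (509 − 500)² / 500 = 0.1620
  normal-legged: (241 − 250)² / 250 = 0.3240
χ² = 0.1620 + 0.3240 = 0.486

0.486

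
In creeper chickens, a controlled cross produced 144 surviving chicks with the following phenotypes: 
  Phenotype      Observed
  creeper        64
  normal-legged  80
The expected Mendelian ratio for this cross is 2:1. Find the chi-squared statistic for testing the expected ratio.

The 2:1 ratio has 3 parts, so with N = 144 the expected counts are:
  creeper: 144 × 2/3 = 96
  normal-legged: 144 × 1/3 = 48
χ² = Σ (O − E)² / E
  creeper: (64 − 96)² / 96 = 10.6667
  normal-legged: (80 − 48)² / 48 = 21.3333
χ² = 10.6667 + 21.3333 = 32.000

32.000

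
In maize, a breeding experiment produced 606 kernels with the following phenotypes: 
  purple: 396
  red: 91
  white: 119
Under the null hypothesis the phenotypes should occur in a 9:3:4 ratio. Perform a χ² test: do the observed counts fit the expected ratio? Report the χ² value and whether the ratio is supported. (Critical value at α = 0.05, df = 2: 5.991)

20.392; not consistent

Under the 9:3:4 hypothesis (Σ ratio = 16, N = 606):
  purple: 606 × 9/16 = 340.875
  red: 606 × 3/16 = 113.625
  white: 606 × 4/16 = 151.5
χ² = Σ (O − E)² / E
  purple: (396 − 340.875)² / 340.875 = 8.9146
  red: (91 − 113.625)² / 113.625 = 4.5051
  white: (119 − 151.5)² / 151.5 = 6.9719
χ² = 8.9146 + 4.5051 + 6.9719 = 20.3916 ≈ 20.392
Degrees of freedom = 3 − 1 = 2; critical value at α = 0.05 is 5.991.
Since 20.392 > 5.991, we reject the null hypothesis — the data do not fit the 9:3:4 ratio.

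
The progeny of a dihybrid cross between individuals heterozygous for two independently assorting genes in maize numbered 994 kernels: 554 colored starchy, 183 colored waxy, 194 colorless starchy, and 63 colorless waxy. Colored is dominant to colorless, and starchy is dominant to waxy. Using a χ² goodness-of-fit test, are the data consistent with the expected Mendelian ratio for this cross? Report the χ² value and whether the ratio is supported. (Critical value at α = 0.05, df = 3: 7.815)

0.432; consistent

A dihybrid F₂ with independent assortment and complete dominance at both loci gives a 9:3:3:1 phenotypic ratio.
The 9:3:3:1 ratio has 16 parts, so with N = 994 the expected counts are:
  colored starchy: 994 × 9/16 = 559.125
  colored waxy: 994 × 3/16 = 186.375
  colorless starchy: 994 × 3/16 = 186.375
  colorless waxy: 994 × 1/16 = 62.125
χ² = Σ (O − E)² / E
  colored starchy: (554 − 559.125)² / 559.125 = 0.0470
  colored waxy: (183 − 186.375)² / 186.375 = 0.0611
  colorless starchy: (194 − 186.375)² / 186.375 = 0.3120
  colorless waxy: (63 − 62.125)² / 62.125 = 0.0123
χ² = 0.0470 + 0.0611 + 0.3120 + 0.0123 = 0.4324 ≈ 0.432
Degrees of freedom = 4 − 1 = 3; critical value at α = 0.05 is 7.815.
Since 0.432 < 7.815, we fail to reject the null hypothesis — the data are consistent with the 9:3:3:1 ratio.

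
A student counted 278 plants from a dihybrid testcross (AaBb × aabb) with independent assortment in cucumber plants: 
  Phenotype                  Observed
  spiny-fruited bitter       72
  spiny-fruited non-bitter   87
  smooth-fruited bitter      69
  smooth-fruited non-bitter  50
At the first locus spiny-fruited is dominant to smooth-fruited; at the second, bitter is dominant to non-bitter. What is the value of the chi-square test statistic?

A dihybrid testcross with independent assortment gives a 1:1:1:1 ratio.
Total ratio parts = 4. Expected numbers out of 278:
  spiny-fruited bitter: 278 × 1/4 = 69.5
  spiny-fruited non-bitter: 278 × 1/4 = 69.5
  smooth-fruited bitter: 278 × 1/4 = 69.5
  smooth-fruited non-bitter: 278 × 1/4 = 69.5
χ² = Σ (O − E)² / E
  spiny-fruited bitter: (72 − 69.5)² / 69.5 = 0.0899
  spiny-fruited non-bitter: (87 − 69.5)² / 69.5 = 4.4065
  smooth-fruited bitter: (69 − 69.5)² / 69.5 = 0.0036
  smooth-fruited non-bitter: (50 − 69.5)² / 69.5 = 5.4712
χ² = 0.0899 + 4.4065 + 0.0036 + 5.4712 = 9.9712 ≈ 9.971

9.971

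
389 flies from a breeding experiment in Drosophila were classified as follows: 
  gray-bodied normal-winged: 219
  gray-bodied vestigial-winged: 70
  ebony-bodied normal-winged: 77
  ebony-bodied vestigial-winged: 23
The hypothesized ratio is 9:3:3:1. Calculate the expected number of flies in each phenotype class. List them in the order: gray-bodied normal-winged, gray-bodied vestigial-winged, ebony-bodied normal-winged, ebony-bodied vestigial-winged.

218.8125, 72.9375, 72.9375, 24.3125

The 9:3:3:1 ratio has 16 parts, so with N = 389 the expected counts are:
  gray-bodied normal-winged: 389 × 9/16 = 218.8125
  gray-bodied vestigial-winged: 389 × 3/16 = 72.9375
  ebony-bodied normal-winged: 389 × 3/16 = 72.9375
  ebony-bodied vestigial-winged: 389 × 1/16 = 24.3125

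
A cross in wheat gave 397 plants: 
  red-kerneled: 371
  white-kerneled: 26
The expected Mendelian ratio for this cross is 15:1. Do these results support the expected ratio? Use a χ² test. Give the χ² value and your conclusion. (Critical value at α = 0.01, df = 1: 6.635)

Under the 15:1 hypothesis (Σ ratio = 16, N = 397):
  red-kerneled: 397 × 15/16 = 372.1875
  white-kerneled: 397 × 1/16 = 24.8125
χ² = Σ (O − E)² / E
  red-kerneled: (371 − 372.1875)² / 372.1875 = 0.0038
  white-kerneled: (26 − 24.8125)² / 24.8125 = 0.0568
χ² = 0.0038 + 0.0568 = 0.0606 ≈ 0.061
Degrees of freedom = 2 − 1 = 1; critical value at α = 0.01 is 6.635.
Since 0.061 < 6.635, we fail to reject the null hypothesis — the data are consistent with the 15:1 ratio.

0.061; consistent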